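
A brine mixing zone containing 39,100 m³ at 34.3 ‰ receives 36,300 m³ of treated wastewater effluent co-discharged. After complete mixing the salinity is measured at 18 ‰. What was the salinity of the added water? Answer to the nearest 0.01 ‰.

0.44 ‰

Salt balance: 39,100×34.3 + 36,300×S = 75,400×18
1,341,130 + 36,300·S = 1,357,200
S = (1,357,200 − 1,341,130) / 36,300 = 0.4427 ‰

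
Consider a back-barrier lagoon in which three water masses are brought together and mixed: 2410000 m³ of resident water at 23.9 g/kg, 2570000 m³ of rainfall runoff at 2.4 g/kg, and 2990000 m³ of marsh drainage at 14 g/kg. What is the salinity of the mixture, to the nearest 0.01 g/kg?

Weighted by volume,
salt = 2,410,000×23.9 + 2,570,000×2.4 + 2,990,000×14 = 57,599,000 + 6,168,000 + 41,860,000 = 105,627,000
volume = 2,410,000 + 2,570,000 + 2,990,000 = 7,970,000 m³
S = 105,627,000 / 7,970,000 = 13.2531 g/kg

13.25 g/kg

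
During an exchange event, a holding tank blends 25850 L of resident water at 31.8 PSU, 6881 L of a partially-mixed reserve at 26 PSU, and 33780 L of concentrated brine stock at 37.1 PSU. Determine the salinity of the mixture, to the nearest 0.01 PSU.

By conservation of dissolved salt,
salt = 25,850×31.8 + 6,881×26 + 33,780×37.1 = 822,030 + 178,906 + 1,253,238 = 2,254,174
volume = 25,850 + 6,881 + 33,780 = 66,511 L
S = 2,254,174 / 66,511 = 33.8917 PSU

33.89 PSU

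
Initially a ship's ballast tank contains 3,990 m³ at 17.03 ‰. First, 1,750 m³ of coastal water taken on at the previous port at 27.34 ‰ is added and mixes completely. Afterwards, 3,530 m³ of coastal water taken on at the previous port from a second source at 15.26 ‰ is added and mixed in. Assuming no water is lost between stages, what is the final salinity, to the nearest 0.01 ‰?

18.30 ‰

Total salt / total volume:
Initial salt = 3,990×17.03 = 67,949.7
After stage 1: salt = 67,949.7 + 1,750×27.34 = 115,794.7; volume = 5,740 m³; S = 20.173 ‰
After stage 2: salt = 115,794.7 + 3,530×15.26 = 169,662.5; volume = 9,270 m³
S = 169,662.5 / 9,270 = 18.3023 ‰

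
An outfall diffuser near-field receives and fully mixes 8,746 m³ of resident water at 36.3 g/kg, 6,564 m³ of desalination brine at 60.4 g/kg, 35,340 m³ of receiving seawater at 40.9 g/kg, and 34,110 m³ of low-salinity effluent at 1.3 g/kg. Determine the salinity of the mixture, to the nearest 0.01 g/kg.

26.00 g/kg

Total salt / total volume:
salt = 8,746×36.3 + 6,564×60.4 + 35,340×40.9 + 34,110×1.3 = 317,479.8 + 396,465.6 + 1,445,406 + 44,343 = 2,203,694.4
volume = 8,746 + 6,564 + 35,340 + 34,110 = 84,760 m³
S = 2,203,694.4 / 84,760 = 25.9992 g/kg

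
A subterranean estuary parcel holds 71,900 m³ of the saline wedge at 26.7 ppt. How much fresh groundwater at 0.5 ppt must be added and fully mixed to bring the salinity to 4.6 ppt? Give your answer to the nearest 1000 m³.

388000 m³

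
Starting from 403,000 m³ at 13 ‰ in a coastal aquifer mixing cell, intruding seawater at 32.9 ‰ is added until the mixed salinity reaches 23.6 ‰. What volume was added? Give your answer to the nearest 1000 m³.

Salt balance: 403,000×13 + V×32.9 = (403,000+V)×23.6
5,239,000 + 32.9V = 9,510,800 + 23.6V
4,271,800 = 9.3V
V = 459,333.33 m³

459000 m³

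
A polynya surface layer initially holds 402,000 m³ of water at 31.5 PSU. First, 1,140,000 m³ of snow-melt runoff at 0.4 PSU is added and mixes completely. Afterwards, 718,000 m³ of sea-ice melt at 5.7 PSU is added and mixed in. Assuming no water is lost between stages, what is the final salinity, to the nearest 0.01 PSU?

7.62 PSU

Conserving salt mass:
Initial salt = 402,000×31.5 = 12,663,000
After stage 1: salt = 12,663,000 + 1,140,000×0.4 = 13,119,000; volume = 1,542,000 m³; S = 8.508 PSU
After stage 2: salt = 13,119,000 + 718,000×5.7 = 17,211,600; volume = 2,260,000 m³
S = 17,211,600 / 2,260,000 = 7.6158 PSU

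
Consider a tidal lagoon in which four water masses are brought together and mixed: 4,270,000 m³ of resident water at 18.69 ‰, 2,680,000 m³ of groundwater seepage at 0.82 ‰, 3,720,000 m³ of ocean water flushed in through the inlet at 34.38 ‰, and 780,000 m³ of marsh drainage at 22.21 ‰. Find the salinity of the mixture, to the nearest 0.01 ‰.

19.84 ‰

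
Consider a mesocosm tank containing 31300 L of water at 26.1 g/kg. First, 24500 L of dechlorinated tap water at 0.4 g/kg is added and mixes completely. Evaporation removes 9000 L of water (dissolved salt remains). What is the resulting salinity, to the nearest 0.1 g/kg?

17.7 g/kg

After mixing: salt = 31,300×26.1 + 24,500×0.4 = 826,730; volume = 55,800 L
After evaporation: salt unchanged = 826,730; volume = 55,800 − 9,000 = 46,800 L
S = 826,730 / 46,800 = 17.6652 g/kg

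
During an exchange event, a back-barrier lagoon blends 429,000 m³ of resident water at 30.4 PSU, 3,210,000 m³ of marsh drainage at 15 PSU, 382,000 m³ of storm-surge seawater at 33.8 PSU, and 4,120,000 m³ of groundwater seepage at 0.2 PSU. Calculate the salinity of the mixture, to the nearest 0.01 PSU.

Total salt / total volume:
salt = 429,000×30.4 + 3,210,000×15 + 382,000×33.8 + 4,120,000×0.2 = 13,041,600 + 48,150,000 + 12,911,600 + 824,000 = 74,927,200
volume = 429,000 + 3,210,000 + 382,000 + 4,120,000 = 8,141,000 m³
S = 74,927,200 / 8,141,000 = 9.2037 PSU

9.20 PSU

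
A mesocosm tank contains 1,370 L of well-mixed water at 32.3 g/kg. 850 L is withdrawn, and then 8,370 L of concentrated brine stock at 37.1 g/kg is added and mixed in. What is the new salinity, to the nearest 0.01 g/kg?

36.82 g/kg

Remaining after removal: 520 L at 32.3 g/kg (salt = 16,796)
After addition: salt = 16,796 + 8,370×37.1 = 327,323; volume = 8,890 L
S = 327,323 / 8,890 = 36.8192 g/kg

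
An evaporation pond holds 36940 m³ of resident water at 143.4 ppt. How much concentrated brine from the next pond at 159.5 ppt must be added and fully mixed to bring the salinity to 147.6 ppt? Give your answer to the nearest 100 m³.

13000 m³

Salt balance: 36,940×143.4 + V×159.5 = (36,940+V)×147.6
5,297,196 + 159.5V = 5,452,344 + 147.6V
155,148 = 11.9V
V = 13,037.65 m³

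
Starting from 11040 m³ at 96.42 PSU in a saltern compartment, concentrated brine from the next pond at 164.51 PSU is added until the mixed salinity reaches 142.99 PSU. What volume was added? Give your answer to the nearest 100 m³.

23900 m³

Salt balance: 11,040×96.42 + V×164.51 = (11,040+V)×142.99
1,064,476.8 + 164.51V = 1,578,609.6 + 142.99V
514,132.8 = 21.52V
V = 23,890.93 m³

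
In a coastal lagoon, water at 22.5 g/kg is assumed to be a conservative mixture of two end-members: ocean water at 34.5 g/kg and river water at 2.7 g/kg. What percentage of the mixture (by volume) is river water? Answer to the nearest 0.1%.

37.7%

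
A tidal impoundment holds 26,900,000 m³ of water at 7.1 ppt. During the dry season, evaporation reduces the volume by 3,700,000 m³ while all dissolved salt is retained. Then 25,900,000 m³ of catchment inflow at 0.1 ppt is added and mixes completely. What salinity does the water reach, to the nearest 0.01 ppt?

3.94 ppt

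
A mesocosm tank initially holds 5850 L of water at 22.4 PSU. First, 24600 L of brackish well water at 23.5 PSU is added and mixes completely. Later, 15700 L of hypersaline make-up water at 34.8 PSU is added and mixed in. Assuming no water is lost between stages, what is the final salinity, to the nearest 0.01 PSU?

27.20 PSU

Weighted by volume,
Initial salt = 5,850×22.4 = 131,040
After stage 1: salt = 131,040 + 24,600×23.5 = 709,140; volume = 30,450 L; S = 23.289 PSU
After stage 2: salt = 709,140 + 15,700×34.8 = 1,255,500; volume = 46,150 L
S = 1,255,500 / 46,150 = 27.2048 PSU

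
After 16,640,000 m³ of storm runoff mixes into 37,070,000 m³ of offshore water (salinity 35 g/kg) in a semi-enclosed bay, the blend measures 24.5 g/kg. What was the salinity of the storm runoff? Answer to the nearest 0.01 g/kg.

Salt balance: 37,070,000×35 + 16,640,000×S = 53,710,000×24.5
1,297,450,000 + 16,640,000·S = 1,315,895,000
S = (1,315,895,000 − 1,297,450,000) / 16,640,000 = 1.1085 g/kg

1.11 g/kg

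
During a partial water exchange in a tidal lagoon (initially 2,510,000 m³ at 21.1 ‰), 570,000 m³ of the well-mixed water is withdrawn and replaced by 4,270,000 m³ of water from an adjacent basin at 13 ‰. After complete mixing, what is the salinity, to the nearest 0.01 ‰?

15.53 ‰

Remaining after removal: 1,940,000 m³ at 21.1 ‰ (salt = 40,934,000)
After addition: salt = 40,934,000 + 4,270,000×13 = 96,444,000; volume = 6,210,000 m³
S = 96,444,000 / 6,210,000 = 15.5304 ‰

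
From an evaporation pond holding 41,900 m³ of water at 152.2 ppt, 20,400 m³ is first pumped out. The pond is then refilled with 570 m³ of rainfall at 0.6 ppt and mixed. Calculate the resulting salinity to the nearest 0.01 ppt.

148.28 ppt

Remaining after removal: 21,500 m³ at 152.2 ppt (salt = 3,272,300)
After addition: salt = 3,272,300 + 570×0.6 = 3,272,642; volume = 22,070 m³
S = 3,272,642 / 22,070 = 148.2846 ppt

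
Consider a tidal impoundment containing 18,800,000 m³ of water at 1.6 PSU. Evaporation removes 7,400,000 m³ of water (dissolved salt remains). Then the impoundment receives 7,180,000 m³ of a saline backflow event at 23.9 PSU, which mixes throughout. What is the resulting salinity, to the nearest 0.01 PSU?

10.85 PSU

After evaporation: salt = 18,800,000×1.6 = 30,080,000; volume = 18,800,000 − 7,400,000 = 11,400,000 m³
After mixing: salt = 30,080,000 + 7,180,000×23.9 = 201,682,000; volume = 11,400,000 + 7,180,000 = 18,580,000 m³
S = 201,682,000 / 18,580,000 = 10.8548 PSU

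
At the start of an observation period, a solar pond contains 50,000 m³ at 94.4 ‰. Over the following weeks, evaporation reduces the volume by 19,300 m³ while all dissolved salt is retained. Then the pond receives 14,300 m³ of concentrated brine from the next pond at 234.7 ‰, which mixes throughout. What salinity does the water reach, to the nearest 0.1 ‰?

179.5 ‰

After evaporation: salt = 50,000×94.4 = 4,720,000; volume = 50,000 − 19,300 = 30,700 m³
After mixing: salt = 4,720,000 + 14,300×234.7 = 8,076,210; volume = 30,700 + 14,300 = 45,000 m³
S = 8,076,210 / 45,000 = 179.4713 ‰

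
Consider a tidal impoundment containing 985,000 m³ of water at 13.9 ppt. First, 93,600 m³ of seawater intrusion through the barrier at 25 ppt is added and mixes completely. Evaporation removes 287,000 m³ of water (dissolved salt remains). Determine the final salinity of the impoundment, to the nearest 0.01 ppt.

20.25 ppt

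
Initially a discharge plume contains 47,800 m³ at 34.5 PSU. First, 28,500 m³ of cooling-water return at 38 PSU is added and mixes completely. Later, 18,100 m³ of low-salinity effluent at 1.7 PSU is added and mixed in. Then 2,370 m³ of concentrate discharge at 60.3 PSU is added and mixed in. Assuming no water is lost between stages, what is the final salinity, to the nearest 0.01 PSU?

30.03 PSU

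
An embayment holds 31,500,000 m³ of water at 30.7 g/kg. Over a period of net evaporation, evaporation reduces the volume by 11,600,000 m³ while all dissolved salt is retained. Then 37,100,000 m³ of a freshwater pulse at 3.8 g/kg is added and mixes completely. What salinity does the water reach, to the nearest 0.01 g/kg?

19.44 g/kg

After evaporation: salt = 31,500,000×30.7 = 967,050,000; volume = 31,500,000 − 11,600,000 = 19,900,000 m³
After mixing: salt = 967,050,000 + 37,100,000×3.8 = 1,108,030,000; volume = 19,900,000 + 37,100,000 = 57,000,000 m³
S = 1,108,030,000 / 57,000,000 = 19.4391 g/kg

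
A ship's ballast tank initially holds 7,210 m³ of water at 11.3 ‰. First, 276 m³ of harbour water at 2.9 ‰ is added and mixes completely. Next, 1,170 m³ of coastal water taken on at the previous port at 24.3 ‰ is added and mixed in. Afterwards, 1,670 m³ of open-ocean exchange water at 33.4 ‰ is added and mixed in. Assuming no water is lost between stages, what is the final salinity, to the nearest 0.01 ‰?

Total salt / total volume:
Initial salt = 7,210×11.3 = 81,473
After stage 1: salt = 81,473 + 276×2.9 = 82,273.4; volume = 7,486 m³; S = 10.99 ‰
After stage 2: salt = 82,273.4 + 1,170×24.3 = 110,704.4; volume = 8,656 m³; S = 12.789 ‰
After stage 3: salt = 110,704.4 + 1,670×33.4 = 166,482.4; volume = 10,326 m³
S = 166,482.4 / 10,326 = 16.1226 ‰

16.12 ‰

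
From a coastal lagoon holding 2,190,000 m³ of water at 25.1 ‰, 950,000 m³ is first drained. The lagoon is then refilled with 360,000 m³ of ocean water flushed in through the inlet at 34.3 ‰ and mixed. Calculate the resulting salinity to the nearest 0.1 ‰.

Remaining after removal: 1,240,000 m³ at 25.1 ‰ (salt = 31,124,000)
After addition: salt = 31,124,000 + 360,000×34.3 = 43,472,000; volume = 1,600,000 m³
S = 43,472,000 / 1,600,000 = 27.17 ‰

27.2 ‰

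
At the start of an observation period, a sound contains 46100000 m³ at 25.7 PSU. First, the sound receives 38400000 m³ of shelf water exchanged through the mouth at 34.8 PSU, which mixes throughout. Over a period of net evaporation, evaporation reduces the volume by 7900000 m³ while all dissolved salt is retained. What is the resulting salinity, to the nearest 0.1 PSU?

After mixing: salt = 46,100,000×25.7 + 38,400,000×34.8 = 2,521,090,000; volume = 84,500,000 m³
After evaporation: salt unchanged = 2,521,090,000; volume = 84,500,000 − 7,900,000 = 76,600,000 m³
S = 2,521,090,000 / 76,600,000 = 32.9124 PSU

32.9 PSU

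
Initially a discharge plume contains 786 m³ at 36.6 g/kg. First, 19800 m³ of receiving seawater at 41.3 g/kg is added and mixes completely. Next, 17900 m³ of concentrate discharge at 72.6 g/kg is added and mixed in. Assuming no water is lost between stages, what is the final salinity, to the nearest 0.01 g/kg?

55.76 g/kg

Conserving salt mass:
Initial salt = 786×36.6 = 28,767.6
After stage 1: salt = 28,767.6 + 19,800×41.3 = 846,507.6; volume = 20,586 m³; S = 41.121 g/kg
After stage 2: salt = 846,507.6 + 17,900×72.6 = 2,146,047.6; volume = 38,486 m³
S = 2,146,047.6 / 38,486 = 55.7618 g/kg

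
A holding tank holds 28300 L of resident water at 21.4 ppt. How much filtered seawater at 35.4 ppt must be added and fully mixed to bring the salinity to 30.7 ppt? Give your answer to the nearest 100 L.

Salt balance: 28,300×21.4 + V×35.4 = (28,300+V)×30.7
605,620 + 35.4V = 868,810 + 30.7V
263,190 = 4.7V
V = 55,997.87 L

56000 L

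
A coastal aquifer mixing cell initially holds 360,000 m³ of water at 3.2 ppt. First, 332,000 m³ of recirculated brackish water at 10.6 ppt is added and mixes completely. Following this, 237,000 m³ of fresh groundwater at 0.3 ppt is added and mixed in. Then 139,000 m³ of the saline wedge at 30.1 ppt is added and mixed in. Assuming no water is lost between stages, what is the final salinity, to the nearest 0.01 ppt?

8.36 ppt

Mass of salt is conserved:
Initial salt = 360,000×3.2 = 1,152,000
After stage 1: salt = 1,152,000 + 332,000×10.6 = 4,671,200; volume = 692,000 m³; S = 6.75 ppt
After stage 2: salt = 4,671,200 + 237,000×0.3 = 4,742,300; volume = 929,000 m³; S = 5.105 ppt
After stage 3: salt = 4,742,300 + 139,000×30.1 = 8,926,200; volume = 1,068,000 m³
S = 8,926,200 / 1,068,000 = 8.3579 ppt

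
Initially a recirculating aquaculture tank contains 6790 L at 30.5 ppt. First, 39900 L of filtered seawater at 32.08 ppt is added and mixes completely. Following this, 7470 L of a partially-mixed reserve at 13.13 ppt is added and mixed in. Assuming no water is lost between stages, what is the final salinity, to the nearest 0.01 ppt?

29.27 ppt

Salt balance:
Initial salt = 6,790×30.5 = 207,095
After stage 1: salt = 207,095 + 39,900×32.08 = 1,487,087; volume = 46,690 L; S = 31.85 ppt
After stage 2: salt = 1,487,087 + 7,470×13.13 = 1,585,168.1; volume = 54,160 L
S = 1,585,168.1 / 54,160 = 29.2682 ppt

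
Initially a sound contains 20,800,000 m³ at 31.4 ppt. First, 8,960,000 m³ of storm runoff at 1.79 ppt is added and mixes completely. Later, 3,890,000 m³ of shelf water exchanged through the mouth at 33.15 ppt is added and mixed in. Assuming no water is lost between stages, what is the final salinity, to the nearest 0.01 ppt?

23.72 ppt

Total salt / total volume:
Initial salt = 20,800,000×31.4 = 653,120,000
After stage 1: salt = 653,120,000 + 8,960,000×1.79 = 669,158,400; volume = 29,760,000 m³; S = 22.485 ppt
After stage 2: salt = 669,158,400 + 3,890,000×33.15 = 798,111,900; volume = 33,650,000 m³
S = 798,111,900 / 33,650,000 = 23.718 ppt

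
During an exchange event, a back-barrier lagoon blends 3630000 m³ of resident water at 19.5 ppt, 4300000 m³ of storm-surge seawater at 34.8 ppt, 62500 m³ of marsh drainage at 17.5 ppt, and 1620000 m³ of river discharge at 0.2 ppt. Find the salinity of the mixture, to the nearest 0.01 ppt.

23.08 ppt

Weighted by volume,
salt = 3,630,000×19.5 + 4,300,000×34.8 + 62,500×17.5 + 1,620,000×0.2 = 70,785,000 + 149,640,000 + 1,093,750 + 324,000 = 221,842,750
volume = 3,630,000 + 4,300,000 + 62,500 + 1,620,000 = 9,612,500 m³
S = 221,842,750 / 9,612,500 = 23.0786 ppt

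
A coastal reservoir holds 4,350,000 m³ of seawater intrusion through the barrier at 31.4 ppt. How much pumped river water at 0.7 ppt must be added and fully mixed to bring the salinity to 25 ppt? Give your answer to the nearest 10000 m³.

1150000 m³

Salt balance: 4,350,000×31.4 + V×0.7 = (4,350,000+V)×25
136,590,000 + 0.7V = 108,750,000 + 25V
27,840,000 = 24.3V
V = 1,145,679.01 m³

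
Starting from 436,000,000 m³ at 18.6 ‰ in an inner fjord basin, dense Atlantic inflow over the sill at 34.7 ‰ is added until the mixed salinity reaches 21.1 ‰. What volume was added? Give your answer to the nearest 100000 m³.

80100000 m³

Salt balance: 436,000,000×18.6 + V×34.7 = (436,000,000+V)×21.1
8,109,600,000 + 34.7V = 9,199,600,000 + 21.1V
1,090,000,000 = 13.6V
V = 80,147,058.82 m³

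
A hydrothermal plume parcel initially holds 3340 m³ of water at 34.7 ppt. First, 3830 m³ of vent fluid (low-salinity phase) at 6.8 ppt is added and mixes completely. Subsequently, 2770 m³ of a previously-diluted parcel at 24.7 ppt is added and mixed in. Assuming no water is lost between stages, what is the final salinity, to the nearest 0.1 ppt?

By conservation of dissolved salt,
Initial salt = 3,340×34.7 = 115,898
After stage 1: salt = 115,898 + 3,830×6.8 = 141,942; volume = 7,170 m³; S = 19.797 ppt
After stage 2: salt = 141,942 + 2,770×24.7 = 210,361; volume = 9,940 m³
S = 210,361 / 9,940 = 21.1631 ppt

21.2 ppt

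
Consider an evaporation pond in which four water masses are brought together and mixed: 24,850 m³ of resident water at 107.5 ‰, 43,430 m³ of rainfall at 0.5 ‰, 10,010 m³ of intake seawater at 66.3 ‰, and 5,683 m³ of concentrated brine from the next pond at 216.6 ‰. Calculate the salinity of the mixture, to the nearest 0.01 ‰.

Weighted by volume,
salt = 24,850×107.5 + 43,430×0.5 + 10,010×66.3 + 5,683×216.6 = 2,671,375 + 21,715 + 663,663 + 1,230,937.8 = 4,587,690.8
volume = 24,850 + 43,430 + 10,010 + 5,683 = 83,973 m³
S = 4,587,690.8 / 83,973 = 54.6329 ‰

54.63 ‰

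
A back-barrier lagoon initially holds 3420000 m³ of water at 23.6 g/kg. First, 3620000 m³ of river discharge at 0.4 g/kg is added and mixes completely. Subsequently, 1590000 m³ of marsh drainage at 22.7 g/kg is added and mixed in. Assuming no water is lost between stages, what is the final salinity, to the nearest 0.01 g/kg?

13.70 g/kg

Conserving salt mass:
Initial salt = 3,420,000×23.6 = 80,712,000
After stage 1: salt = 80,712,000 + 3,620,000×0.4 = 82,160,000; volume = 7,040,000 m³; S = 11.67 g/kg
After stage 2: salt = 82,160,000 + 1,590,000×22.7 = 118,253,000; volume = 8,630,000 m³
S = 118,253,000 / 8,630,000 = 13.7025 g/kg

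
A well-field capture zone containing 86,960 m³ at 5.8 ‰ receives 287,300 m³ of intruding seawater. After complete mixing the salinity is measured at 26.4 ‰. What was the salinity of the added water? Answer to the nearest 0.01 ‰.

Salt balance: 86,960×5.8 + 287,300×S = 374,260×26.4
504,368 + 287,300·S = 9,880,464
S = (9,880,464 − 504,368) / 287,300 = 32.6352 ‰

32.64 ‰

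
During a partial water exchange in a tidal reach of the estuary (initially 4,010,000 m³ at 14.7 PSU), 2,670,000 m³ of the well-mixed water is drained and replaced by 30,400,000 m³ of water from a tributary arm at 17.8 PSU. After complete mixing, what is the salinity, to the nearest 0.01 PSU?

17.67 PSU

Remaining after removal: 1,340,000 m³ at 14.7 PSU (salt = 19,698,000)
After addition: salt = 19,698,000 + 30,400,000×17.8 = 560,818,000; volume = 31,740,000 m³
S = 560,818,000 / 31,740,000 = 17.6691 PSU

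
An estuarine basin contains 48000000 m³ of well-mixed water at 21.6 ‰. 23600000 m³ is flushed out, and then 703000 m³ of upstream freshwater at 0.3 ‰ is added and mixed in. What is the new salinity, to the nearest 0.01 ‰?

Remaining after removal: 24,400,000 m³ at 21.6 ‰ (salt = 527,040,000)
After addition: salt = 527,040,000 + 703,000×0.3 = 527,250,900; volume = 25,103,000 m³
S = 527,250,900 / 25,103,000 = 21.0035 ‰

21.00 ‰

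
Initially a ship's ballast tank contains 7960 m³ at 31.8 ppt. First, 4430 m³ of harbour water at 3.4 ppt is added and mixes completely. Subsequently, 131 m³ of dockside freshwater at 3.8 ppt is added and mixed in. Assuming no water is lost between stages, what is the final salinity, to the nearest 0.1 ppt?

By conservation of dissolved salt,
Initial salt = 7,960×31.8 = 253,128
After stage 1: salt = 253,128 + 4,430×3.4 = 268,190; volume = 12,390 m³; S = 21.646 ppt
After stage 2: salt = 268,190 + 131×3.8 = 268,687.8; volume = 12,521 m³
S = 268,687.8 / 12,521 = 21.459 ppt

21.5 ppt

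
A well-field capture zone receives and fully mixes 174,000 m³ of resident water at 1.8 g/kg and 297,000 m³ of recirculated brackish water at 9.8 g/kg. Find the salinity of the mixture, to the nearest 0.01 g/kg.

6.84 g/kg

By conservation of dissolved salt,
salt = 174,000×1.8 + 297,000×9.8 = 313,200 + 2,910,600 = 3,223,800
volume = 174,000 + 297,000 = 471,000 m³
S = 3,223,800 / 471,000 = 6.8446 g/kg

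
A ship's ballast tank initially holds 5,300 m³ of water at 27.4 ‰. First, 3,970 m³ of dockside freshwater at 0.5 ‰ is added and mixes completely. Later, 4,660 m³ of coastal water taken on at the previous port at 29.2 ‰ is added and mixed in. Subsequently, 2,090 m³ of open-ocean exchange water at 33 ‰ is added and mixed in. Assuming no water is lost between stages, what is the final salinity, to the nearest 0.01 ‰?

21.99 ‰

By conservation of dissolved salt,
Initial salt = 5,300×27.4 = 145,220
After stage 1: salt = 145,220 + 3,970×0.5 = 147,205; volume = 9,270 m³; S = 15.88 ‰
After stage 2: salt = 147,205 + 4,660×29.2 = 283,277; volume = 13,930 m³; S = 20.336 ‰
After stage 3: salt = 283,277 + 2,090×33 = 352,247; volume = 16,020 m³
S = 352,247 / 16,020 = 21.988 ‰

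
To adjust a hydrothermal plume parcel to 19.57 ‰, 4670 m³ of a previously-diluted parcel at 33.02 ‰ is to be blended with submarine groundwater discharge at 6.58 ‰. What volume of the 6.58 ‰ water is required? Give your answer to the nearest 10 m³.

Salt balance: 4,670×33.02 + V×6.58 = (4,670+V)×19.57
154,203.4 + 6.58V = 91,391.9 + 19.57V
62,811.5 = 12.99V
V = 4,835.37 m³

4840 m³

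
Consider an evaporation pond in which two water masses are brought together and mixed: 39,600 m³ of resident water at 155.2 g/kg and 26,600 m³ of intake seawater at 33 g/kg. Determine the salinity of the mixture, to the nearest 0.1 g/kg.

106.1 g/kg

Weighted by volume,
salt = 39,600×155.2 + 26,600×33 = 6,145,920 + 877,800 = 7,023,720
volume = 39,600 + 26,600 = 66,200 m³
S = 7,023,720 / 66,200 = 106.098 g/kg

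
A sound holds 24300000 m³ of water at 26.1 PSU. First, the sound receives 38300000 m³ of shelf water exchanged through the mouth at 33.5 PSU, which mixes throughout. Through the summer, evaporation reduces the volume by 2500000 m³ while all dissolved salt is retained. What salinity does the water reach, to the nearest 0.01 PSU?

After mixing: salt = 24,300,000×26.1 + 38,300,000×33.5 = 1,917,280,000; volume = 62,600,000 m³
After evaporation: salt unchanged = 1,917,280,000; volume = 62,600,000 − 2,500,000 = 60,100,000 m³
S = 1,917,280,000 / 60,100,000 = 31.9015 PSU

31.90 PSU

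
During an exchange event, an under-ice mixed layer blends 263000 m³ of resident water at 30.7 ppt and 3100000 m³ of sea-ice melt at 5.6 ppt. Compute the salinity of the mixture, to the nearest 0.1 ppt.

Salt balance:
salt = 263,000×30.7 + 3,100,000×5.6 = 8,074,100 + 17,360,000 = 25,434,100
volume = 263,000 + 3,100,000 = 3,363,000 m³
S = 25,434,100 / 3,363,000 = 7.563 ppt

7.6 ppt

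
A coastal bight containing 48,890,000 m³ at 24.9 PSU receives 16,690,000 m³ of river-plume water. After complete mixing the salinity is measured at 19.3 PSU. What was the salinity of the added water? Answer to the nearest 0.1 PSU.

2.9 PSU

Salt balance: 48,890,000×24.9 + 16,690,000×S = 65,580,000×19.3
1,217,361,000 + 16,690,000·S = 1,265,694,000
S = (1,265,694,000 − 1,217,361,000) / 16,690,000 = 2.8959 PSU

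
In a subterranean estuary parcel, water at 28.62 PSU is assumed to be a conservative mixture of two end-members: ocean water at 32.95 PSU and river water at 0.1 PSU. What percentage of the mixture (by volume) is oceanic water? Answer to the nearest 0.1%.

86.8%

Let g be the oceanic fraction. Salt balance per unit volume:
g×32.95 + (1−g)×0.1 = 28.62
g = (28.62 − 0.1) / (32.95 − 0.1) = 28.52/32.85 = 0.8682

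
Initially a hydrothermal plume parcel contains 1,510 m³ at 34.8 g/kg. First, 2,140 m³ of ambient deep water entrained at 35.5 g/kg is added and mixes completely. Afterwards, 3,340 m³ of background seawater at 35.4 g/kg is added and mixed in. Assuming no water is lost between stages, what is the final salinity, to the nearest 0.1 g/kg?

35.3 g/kg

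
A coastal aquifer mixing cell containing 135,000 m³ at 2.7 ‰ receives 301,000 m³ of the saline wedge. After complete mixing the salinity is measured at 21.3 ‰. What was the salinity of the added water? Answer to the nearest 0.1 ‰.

Salt balance: 135,000×2.7 + 301,000×S = 436,000×21.3
364,500 + 301,000·S = 9,286,800
S = (9,286,800 − 364,500) / 301,000 = 29.6422 ‰

29.6 ‰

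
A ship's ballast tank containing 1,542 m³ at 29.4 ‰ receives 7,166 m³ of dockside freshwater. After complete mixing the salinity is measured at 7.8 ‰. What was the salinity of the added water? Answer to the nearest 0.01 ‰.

Salt balance: 1,542×29.4 + 7,166×S = 8,708×7.8
45,334.8 + 7,166·S = 67,922.4
S = (67,922.4 − 45,334.8) / 7,166 = 3.1521 ‰

3.15 ‰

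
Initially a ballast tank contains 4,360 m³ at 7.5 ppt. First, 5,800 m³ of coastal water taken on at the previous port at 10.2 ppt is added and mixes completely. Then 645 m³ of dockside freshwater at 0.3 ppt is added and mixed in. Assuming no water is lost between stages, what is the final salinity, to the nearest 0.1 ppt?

8.5 ppt

Salt balance:
Initial salt = 4,360×7.5 = 32,700
After stage 1: salt = 32,700 + 5,800×10.2 = 91,860; volume = 10,160 m³; S = 9.041 ppt
After stage 2: salt = 91,860 + 645×0.3 = 92,053.5; volume = 10,805 m³
S = 92,053.5 / 10,805 = 8.5195 ppt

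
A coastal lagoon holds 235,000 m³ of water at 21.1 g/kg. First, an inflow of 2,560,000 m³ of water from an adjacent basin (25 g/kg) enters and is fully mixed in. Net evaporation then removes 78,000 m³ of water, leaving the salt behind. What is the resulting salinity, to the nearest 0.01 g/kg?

After mixing: salt = 235,000×21.1 + 2,560,000×25 = 68,958,500; volume = 2,795,000 m³
After evaporation: salt unchanged = 68,958,500; volume = 2,795,000 − 78,000 = 2,717,000 m³
S = 68,958,500 / 2,717,000 = 25.3804 g/kg

25.38 g/kg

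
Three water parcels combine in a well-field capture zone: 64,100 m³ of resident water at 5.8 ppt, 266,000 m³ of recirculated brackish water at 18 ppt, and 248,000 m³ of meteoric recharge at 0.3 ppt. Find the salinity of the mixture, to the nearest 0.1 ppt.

9.1 ppt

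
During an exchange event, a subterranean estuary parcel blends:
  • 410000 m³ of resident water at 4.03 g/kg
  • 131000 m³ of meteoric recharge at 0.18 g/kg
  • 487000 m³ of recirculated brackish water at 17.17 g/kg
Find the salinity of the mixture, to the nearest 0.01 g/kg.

9.76 g/kg

By conservation of dissolved salt,
salt = 410,000×4.03 + 131,000×0.18 + 487,000×17.17 = 1,652,300 + 23,580 + 8,361,790 = 10,037,670
volume = 410,000 + 131,000 + 487,000 = 1,028,000 m³
S = 10,037,670 / 1,028,000 = 9.7643 g/kg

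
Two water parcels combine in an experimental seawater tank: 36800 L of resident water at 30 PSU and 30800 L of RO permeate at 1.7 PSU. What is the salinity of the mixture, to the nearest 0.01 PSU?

17.11 PSU

Salt balance:
salt = 36,800×30 + 30,800×1.7 = 1,104,000 + 52,360 = 1,156,360
volume = 36,800 + 30,800 = 67,600 L
S = 1,156,360 / 67,600 = 17.1059 PSU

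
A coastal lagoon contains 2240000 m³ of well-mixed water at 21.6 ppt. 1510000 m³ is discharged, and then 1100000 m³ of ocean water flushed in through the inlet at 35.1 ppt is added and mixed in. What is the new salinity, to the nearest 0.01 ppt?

Remaining after removal: 730,000 m³ at 21.6 ppt (salt = 15,768,000)
After addition: salt = 15,768,000 + 1,100,000×35.1 = 54,378,000; volume = 1,830,000 m³
S = 54,378,000 / 1,830,000 = 29.7148 ppt

29.71 ppt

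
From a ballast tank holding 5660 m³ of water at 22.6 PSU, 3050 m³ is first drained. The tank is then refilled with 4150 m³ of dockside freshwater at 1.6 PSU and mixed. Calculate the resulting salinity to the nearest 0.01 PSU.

9.71 PSU

Remaining after removal: 2,610 m³ at 22.6 PSU (salt = 58,986)
After addition: salt = 58,986 + 4,150×1.6 = 65,626; volume = 6,760 m³
S = 65,626 / 6,760 = 9.708 PSU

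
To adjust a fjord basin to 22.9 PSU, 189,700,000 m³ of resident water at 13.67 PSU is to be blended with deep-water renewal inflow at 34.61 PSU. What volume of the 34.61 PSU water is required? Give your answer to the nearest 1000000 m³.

150000000 m³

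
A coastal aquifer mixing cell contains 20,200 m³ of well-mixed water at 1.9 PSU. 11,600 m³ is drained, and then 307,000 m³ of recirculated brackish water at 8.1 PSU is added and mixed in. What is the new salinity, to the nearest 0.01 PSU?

Remaining after removal: 8,600 m³ at 1.9 PSU (salt = 16,340)
After addition: salt = 16,340 + 307,000×8.1 = 2,503,040; volume = 315,600 m³
S = 2,503,040 / 315,600 = 7.9311 PSU

7.93 PSU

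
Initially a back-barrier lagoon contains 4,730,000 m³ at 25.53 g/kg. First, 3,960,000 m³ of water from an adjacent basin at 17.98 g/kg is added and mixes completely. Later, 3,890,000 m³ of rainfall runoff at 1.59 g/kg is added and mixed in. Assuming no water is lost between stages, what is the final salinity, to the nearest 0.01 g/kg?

Total salt / total volume:
Initial salt = 4,730,000×25.53 = 120,756,900
After stage 1: salt = 120,756,900 + 3,960,000×17.98 = 191,957,700; volume = 8,690,000 m³; S = 22.089 g/kg
After stage 2: salt = 191,957,700 + 3,890,000×1.59 = 198,142,800; volume = 12,580,000 m³
S = 198,142,800 / 12,580,000 = 15.7506 g/kg

15.75 g/kg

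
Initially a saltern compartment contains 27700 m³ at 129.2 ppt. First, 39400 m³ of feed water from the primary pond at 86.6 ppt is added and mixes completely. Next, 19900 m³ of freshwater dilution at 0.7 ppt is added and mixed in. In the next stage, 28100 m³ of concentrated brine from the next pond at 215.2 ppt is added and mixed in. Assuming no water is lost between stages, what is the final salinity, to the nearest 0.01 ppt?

113.40 ppt

Total salt / total volume:
Initial salt = 27,700×129.2 = 3,578,840
After stage 1: salt = 3,578,840 + 39,400×86.6 = 6,990,880; volume = 67,100 m³; S = 104.186 ppt
After stage 2: salt = 6,990,880 + 19,900×0.7 = 7,004,810; volume = 87,000 m³; S = 80.515 ppt
After stage 3: salt = 7,004,810 + 28,100×215.2 = 13,051,930; volume = 115,100 m³
S = 13,051,930 / 115,100 = 113.3964 ppt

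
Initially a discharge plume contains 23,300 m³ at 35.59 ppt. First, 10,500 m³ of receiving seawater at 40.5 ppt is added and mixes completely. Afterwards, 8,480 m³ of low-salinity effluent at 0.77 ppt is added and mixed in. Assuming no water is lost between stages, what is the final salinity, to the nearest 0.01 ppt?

Conserving salt mass:
Initial salt = 23,300×35.59 = 829,247
After stage 1: salt = 829,247 + 10,500×40.5 = 1,254,497; volume = 33,800 m³; S = 37.115 ppt
After stage 2: salt = 1,254,497 + 8,480×0.77 = 1,261,026.6; volume = 42,280 m³
S = 1,261,026.6 / 42,280 = 29.8256 ppt

29.83 ppt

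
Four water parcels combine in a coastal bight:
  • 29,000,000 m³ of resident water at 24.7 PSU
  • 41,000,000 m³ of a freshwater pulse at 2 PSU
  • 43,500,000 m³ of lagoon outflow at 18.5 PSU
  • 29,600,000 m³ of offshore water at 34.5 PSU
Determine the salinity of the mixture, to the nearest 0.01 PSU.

18.34 PSU

Salt balance:
salt = 29,000,000×24.7 + 41,000,000×2 + 43,500,000×18.5 + 29,600,000×34.5 = 716,300,000 + 82,000,000 + 804,750,000 + 1,021,200,000 = 2,624,250,000
volume = 29,000,000 + 41,000,000 + 43,500,000 + 29,600,000 = 143,100,000 m³
S = 2,624,250,000 / 143,100,000 = 18.3386 PSU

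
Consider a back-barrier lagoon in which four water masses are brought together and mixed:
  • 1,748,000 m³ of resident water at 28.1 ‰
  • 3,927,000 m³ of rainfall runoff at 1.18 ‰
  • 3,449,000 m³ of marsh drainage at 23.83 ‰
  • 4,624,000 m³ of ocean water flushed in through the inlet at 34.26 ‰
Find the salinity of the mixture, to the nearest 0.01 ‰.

Total salt / total volume:
salt = 1,748,000×28.1 + 3,927,000×1.18 + 3,449,000×23.83 + 4,624,000×34.26 = 49,118,800 + 4,633,860 + 82,189,670 + 158,418,240 = 294,360,570
volume = 1,748,000 + 3,927,000 + 3,449,000 + 4,624,000 = 13,748,000 m³
S = 294,360,570 / 13,748,000 = 21.4112 ‰

21.41 ‰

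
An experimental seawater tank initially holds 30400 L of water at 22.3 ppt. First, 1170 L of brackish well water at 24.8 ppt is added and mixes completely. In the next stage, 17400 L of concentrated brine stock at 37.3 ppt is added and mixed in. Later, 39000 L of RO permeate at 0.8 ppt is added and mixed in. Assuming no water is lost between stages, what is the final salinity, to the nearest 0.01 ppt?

15.77 ppt

By conservation of dissolved salt,
Initial salt = 30,400×22.3 = 677,920
After stage 1: salt = 677,920 + 1,170×24.8 = 706,936; volume = 31,570 L; S = 22.393 ppt
After stage 2: salt = 706,936 + 17,400×37.3 = 1,355,956; volume = 48,970 L; S = 27.69 ppt
After stage 3: salt = 1,355,956 + 39,000×0.8 = 1,387,156; volume = 87,970 L
S = 1,387,156 / 87,970 = 15.7685 ppt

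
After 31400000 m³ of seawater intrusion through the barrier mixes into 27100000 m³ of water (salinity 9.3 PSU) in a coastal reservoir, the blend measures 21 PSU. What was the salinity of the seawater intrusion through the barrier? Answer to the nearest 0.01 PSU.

Salt balance: 27,100,000×9.3 + 31,400,000×S = 58,500,000×21
252,030,000 + 31,400,000·S = 1,228,500,000
S = (1,228,500,000 − 252,030,000) / 31,400,000 = 31.0978 PSU

31.10 PSU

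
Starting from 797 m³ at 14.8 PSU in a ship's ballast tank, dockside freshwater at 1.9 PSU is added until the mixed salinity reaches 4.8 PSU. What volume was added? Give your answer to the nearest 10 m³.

2750 m³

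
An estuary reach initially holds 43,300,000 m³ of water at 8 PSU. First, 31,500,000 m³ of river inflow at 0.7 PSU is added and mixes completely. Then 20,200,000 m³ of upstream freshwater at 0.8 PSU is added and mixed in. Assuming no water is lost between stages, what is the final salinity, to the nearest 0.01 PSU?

Mass of salt is conserved:
Initial salt = 43,300,000×8 = 346,400,000
After stage 1: salt = 346,400,000 + 31,500,000×0.7 = 368,450,000; volume = 74,800,000 m³; S = 4.926 PSU
After stage 2: salt = 368,450,000 + 20,200,000×0.8 = 384,610,000; volume = 95,000,000 m³
S = 384,610,000 / 95,000,000 = 4.0485 PSU

4.05 PSU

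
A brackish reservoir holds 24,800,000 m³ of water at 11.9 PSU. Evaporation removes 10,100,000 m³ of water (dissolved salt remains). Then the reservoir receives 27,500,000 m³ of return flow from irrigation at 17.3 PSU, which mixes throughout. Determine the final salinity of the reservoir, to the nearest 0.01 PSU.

18.27 PSU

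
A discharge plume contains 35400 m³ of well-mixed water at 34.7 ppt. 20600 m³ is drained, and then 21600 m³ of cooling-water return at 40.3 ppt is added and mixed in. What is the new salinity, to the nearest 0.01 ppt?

38.02 ppt

Remaining after removal: 14,800 m³ at 34.7 ppt (salt = 513,560)
After addition: salt = 513,560 + 21,600×40.3 = 1,384,040; volume = 36,400 m³
S = 1,384,040 / 36,400 = 38.0231 ppt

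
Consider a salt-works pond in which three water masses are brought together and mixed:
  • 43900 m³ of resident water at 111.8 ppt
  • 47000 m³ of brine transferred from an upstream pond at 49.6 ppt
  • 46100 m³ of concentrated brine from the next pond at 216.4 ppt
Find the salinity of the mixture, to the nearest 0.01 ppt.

125.66 ppt

Weighted by volume,
salt = 43,900×111.8 + 47,000×49.6 + 46,100×216.4 = 4,908,020 + 2,331,200 + 9,976,040 = 17,215,260
volume = 43,900 + 47,000 + 46,100 = 137,000 m³
S = 17,215,260 / 137,000 = 125.6588 ppt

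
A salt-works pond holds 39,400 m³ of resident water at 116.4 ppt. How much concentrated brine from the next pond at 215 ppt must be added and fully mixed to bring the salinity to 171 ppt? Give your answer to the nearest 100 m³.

Salt balance: 39,400×116.4 + V×215 = (39,400+V)×171
4,586,160 + 215V = 6,737,400 + 171V
2,151,240 = 44V
V = 48,891.82 m³

48900 m³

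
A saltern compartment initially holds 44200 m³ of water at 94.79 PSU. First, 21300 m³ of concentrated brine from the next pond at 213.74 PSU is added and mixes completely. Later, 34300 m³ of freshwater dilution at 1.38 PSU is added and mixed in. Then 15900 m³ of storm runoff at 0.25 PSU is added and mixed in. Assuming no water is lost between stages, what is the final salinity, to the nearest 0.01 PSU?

Conserving salt mass:
Initial salt = 44,200×94.79 = 4,189,718
After stage 1: salt = 4,189,718 + 21,300×213.74 = 8,742,380; volume = 65,500 m³; S = 133.471 PSU
After stage 2: salt = 8,742,380 + 34,300×1.38 = 8,789,714; volume = 99,800 m³; S = 88.073 PSU
After stage 3: salt = 8,789,714 + 15,900×0.25 = 8,793,689; volume = 115,700 m³
S = 8,793,689 / 115,700 = 76.0042 PSU

76.00 PSU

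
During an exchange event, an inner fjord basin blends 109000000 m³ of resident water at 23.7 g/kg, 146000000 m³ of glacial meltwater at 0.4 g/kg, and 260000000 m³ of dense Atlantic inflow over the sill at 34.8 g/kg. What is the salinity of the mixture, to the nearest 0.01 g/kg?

22.70 g/kg

By conservation of dissolved salt,
salt = 109,000,000×23.7 + 146,000,000×0.4 + 260,000,000×34.8 = 2,583,300,000 + 58,400,000 + 9,048,000,000 = 11,689,700,000
volume = 109,000,000 + 146,000,000 + 260,000,000 = 515,000,000 m³
S = 11,689,700,000 / 515,000,000 = 22.6984 g/kg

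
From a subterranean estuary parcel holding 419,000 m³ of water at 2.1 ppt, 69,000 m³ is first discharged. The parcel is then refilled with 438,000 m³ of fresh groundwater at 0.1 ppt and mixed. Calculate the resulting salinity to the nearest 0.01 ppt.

0.99 ppt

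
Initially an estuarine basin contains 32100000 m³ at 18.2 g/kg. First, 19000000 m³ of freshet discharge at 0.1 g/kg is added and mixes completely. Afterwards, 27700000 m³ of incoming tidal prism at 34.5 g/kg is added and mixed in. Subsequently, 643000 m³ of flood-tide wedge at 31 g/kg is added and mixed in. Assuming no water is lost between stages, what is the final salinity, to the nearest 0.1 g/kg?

Mass of salt is conserved:
Initial salt = 32,100,000×18.2 = 584,220,000
After stage 1: salt = 584,220,000 + 19,000,000×0.1 = 586,120,000; volume = 51,100,000 m³; S = 11.47 g/kg
After stage 2: salt = 586,120,000 + 27,700,000×34.5 = 1,541,770,000; volume = 78,800,000 m³; S = 19.566 g/kg
After stage 3: salt = 1,541,770,000 + 643,000×31 = 1,561,703,000; volume = 79,443,000 m³
S = 1,561,703,000 / 79,443,000 = 19.6582 g/kg

19.7 g/kg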